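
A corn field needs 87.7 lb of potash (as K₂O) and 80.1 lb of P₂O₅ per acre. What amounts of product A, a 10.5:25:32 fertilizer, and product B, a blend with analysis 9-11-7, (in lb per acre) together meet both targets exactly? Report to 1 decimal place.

Let a = lb of product A, b = lb of product B (per acre).
K₂O: 0.32·a + 0.07·b = 87.7
P₂O₅: 0.25·a + 0.11·b = 80.1
Eliminate a: (row1) − 0.32/0.25·(row2) → -0.0708·b = -14.828, so b = 209.435.
Back-substitute: a = (87.7 − 0.07·209.435) / 0.32 = 228.249.

228.2 lb product A, 209.4 lb product B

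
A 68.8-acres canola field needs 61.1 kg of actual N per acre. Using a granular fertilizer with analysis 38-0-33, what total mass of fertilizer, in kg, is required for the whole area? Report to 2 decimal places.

Product per acre = 61.1 / 38% = 160.789 kg.
Total product = 160.789 × 68.8 = 11062.316 kg.

11062.32 kg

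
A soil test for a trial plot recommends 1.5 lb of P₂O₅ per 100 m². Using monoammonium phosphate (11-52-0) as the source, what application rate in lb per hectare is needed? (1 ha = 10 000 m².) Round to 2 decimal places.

Product per 100 m² = 1.5 / 52% = 2.88462 lb.
Convert to per hectare: 2.88462 × 100 = 288.462 lb.

288.46 lb of product per hectare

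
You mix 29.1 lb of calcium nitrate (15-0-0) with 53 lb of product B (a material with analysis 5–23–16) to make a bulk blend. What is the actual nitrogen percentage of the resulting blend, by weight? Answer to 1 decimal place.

8.5% N

Total mass = 29.1 + 53 = 82.1 lb.
N mass = 15%×29.1 + 5%×53 = 7.015 lb.
% N = 7.015 / 82.1 = 8.54446%.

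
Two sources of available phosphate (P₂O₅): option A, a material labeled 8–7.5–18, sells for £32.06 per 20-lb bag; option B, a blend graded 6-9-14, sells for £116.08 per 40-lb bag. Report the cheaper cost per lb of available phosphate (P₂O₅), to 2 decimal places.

option A: P₂O₅ per bag = 20 × 7.5% = 1.5 lb; cost = 32.06 / 1.5 = £21.3733/lb P₂O₅.
option B: P₂O₅ per bag = 40 × 9% = 3.6 lb; cost = 116.08 / 3.6 = £32.2444/lb P₂O₅.
option A is cheaper.

£21.37 per lb P₂O₅ (option A)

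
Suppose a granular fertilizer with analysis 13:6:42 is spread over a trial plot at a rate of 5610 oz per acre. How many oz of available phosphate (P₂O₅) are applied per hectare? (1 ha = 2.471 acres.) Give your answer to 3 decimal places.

831.739 oz P₂O₅ per hectare

P₂O₅ per acre = 5610 × 6% = 336.6 oz.
Convert to per hectare: 336.6 × 2.471 = 831.7386 oz.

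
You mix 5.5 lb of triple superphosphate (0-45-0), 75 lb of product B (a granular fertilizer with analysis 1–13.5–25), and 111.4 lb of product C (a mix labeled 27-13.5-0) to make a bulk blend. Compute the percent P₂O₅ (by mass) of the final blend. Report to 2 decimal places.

Total mass = 5.5 + 75 + 111.4 = 191.9 lb.
P₂O₅ mass = 45%×5.5 + 13.5%×75 + 13.5%×111.4 = 27.639 lb.
% P₂O₅ = 27.639 / 191.9 = 14.4028%.

14.40% P₂O₅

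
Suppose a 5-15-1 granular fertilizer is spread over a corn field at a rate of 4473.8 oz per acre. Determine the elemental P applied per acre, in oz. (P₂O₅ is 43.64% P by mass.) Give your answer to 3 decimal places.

P₂O₅ per acre = 4473.8 × 15% = 671.07 oz.
Elemental P = 671.07 × 0.4364 = 292.8549 oz per acre.

292.855 oz P per acre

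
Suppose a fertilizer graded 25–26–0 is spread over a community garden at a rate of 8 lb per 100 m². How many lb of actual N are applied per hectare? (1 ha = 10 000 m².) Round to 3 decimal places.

200.000 lb N per hectare

nitrogen per 100 m² = 8 × 25% = 2 lb.
Convert to per hectare: 2 × 100 = 200 lb.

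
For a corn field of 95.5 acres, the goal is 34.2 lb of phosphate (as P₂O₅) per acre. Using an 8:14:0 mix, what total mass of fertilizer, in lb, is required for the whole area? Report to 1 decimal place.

Product per acre = 34.2 / 14% = 244.286 lb.
Total product = 244.286 × 95.5 = 23329.29 lb.

23329.3 lb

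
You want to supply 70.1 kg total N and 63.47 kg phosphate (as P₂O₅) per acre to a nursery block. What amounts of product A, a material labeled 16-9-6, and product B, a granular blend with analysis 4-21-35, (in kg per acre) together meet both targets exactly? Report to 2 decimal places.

Per-acre balance (a = product A, b = product B):
N: 0.16·a + 0.04·b = 70.1
P₂O₅: 0.09·a + 0.21·b = 63.47
Eliminate b: (row1) − 0.04/0.21·(row2) → 0.142857·a = 58.0105, so a = 406.073.
Then b = (63.47 − 0.09·406.073) / 0.21 = 128.207.

406.07 kg product A, 128.21 kg product B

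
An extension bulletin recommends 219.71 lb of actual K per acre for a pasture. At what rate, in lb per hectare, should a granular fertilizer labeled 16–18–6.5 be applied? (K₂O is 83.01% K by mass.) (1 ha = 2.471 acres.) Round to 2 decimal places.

10061.87 lb of product per hectare

As K₂O: 219.71 / 0.8301 = 264.679 lb per acre.
Product per acre = 264.679 / 6.5% = 4071.98 lb.
Convert to per hectare: 4071.98 × 2.471 = 10061.872 lb.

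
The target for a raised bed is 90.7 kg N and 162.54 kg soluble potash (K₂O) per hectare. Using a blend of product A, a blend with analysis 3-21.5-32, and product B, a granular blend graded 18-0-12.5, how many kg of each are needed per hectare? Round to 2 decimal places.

With a, b = kg per hectare of product A and product B:
N: 0.03·a + 0.18·b = 90.7
K₂O: 0.32·a + 0.125·b = 162.54
Eliminate b: (row1) − 0.18/0.125·(row2) → -0.4308·a = -143.358, so a = 332.771.
Then b = (162.54 − 0.32·332.771) / 0.125 = 448.427.

332.77 kg product A, 448.43 kg product B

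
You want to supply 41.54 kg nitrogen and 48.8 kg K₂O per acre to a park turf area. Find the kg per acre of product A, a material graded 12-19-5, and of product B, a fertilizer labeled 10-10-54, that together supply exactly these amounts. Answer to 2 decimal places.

293.51 kg product A, 63.19 kg product B

With a, b = kg per acre of product A and product B:
N: 0.12·a + 0.1·b = 41.54
K₂O: 0.05·a + 0.54·b = 48.8
From row1: a = (41.54 − 0.1·b) / 0.12.
Into row2: 0.05·(41.54 − 0.1·b)/0.12 + 0.54·b = 48.8 → b = 63.194, a = 293.505.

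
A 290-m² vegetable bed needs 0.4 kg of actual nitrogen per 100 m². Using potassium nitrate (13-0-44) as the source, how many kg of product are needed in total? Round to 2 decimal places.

Product per 100 m² = 0.4 / 13% = 3.07692 kg.
Total product = 3.07692 × 290 / 100 = 8.92308 kg.

8.92 kg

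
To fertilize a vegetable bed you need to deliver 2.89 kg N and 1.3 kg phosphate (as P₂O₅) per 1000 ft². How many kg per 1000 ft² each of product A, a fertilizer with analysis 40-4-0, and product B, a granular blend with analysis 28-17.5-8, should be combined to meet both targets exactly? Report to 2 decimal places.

Per-1000 ft² balance (a = product A, b = product B):
N: 0.4·a + 0.28·b = 2.89
P₂O₅: 0.04·a + 0.175·b = 1.3
Eliminate b: (row1) − 0.28/0.175·(row2) → 0.336·a = 0.81, so a = 2.41071.
Then b = (1.3 − 0.04·2.41071) / 0.175 = 6.87755.

2.41 kg product A, 6.88 kg product B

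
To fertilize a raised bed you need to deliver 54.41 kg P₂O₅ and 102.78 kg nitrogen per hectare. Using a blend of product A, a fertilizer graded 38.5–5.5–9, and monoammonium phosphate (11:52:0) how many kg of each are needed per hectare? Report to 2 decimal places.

244.45 kg product A, 78.78 kg monoammonium phosphate

With a, b = kg per hectare of product A and monoammonium phosphate:
P₂O₅: 0.055·a + 0.52·b = 54.41
N: 0.385·a + 0.11·b = 102.78
Eliminate b: (row1) − 0.52/0.11·(row2) → -1.765·a = -431.459, so a = 244.453.
Then b = (102.78 − 0.385·244.453) / 0.11 = 78.779.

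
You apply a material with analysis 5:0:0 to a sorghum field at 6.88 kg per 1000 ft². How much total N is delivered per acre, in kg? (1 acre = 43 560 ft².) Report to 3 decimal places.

14.985 kg N per acre

nitrogen per 1000 ft² = 6.88 × 5% = 0.344 kg.
Convert to per acre: 0.344 × 43.56 = 14.9846 kg.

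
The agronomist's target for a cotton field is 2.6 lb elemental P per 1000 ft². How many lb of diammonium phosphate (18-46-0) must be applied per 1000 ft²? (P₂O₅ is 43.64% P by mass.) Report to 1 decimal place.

As P₂O₅: 2.6 / 0.4364 = 5.95784 lb per 1000 ft².
Product per 1000 ft² = 5.95784 / 46% = 12.9518 lb.

13.0 lb of product per thousand sq ft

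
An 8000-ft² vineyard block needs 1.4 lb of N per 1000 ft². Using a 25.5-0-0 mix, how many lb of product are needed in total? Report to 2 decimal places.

Product per 1000 ft² = 1.4 / 25.5% = 5.4902 lb.
Total product = 5.4902 × 8000 / 1000 = 43.9216 lb.

43.92 lb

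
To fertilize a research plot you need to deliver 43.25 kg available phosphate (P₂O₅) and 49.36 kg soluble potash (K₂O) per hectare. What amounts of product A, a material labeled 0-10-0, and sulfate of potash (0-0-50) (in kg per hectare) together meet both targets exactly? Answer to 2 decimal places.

Per-hectare balance (a = product A, b = sulfate of potash):
P₂O₅: 0.1·a + 0·b = 43.25
K₂O: 0·a + 0.5·b = 49.36
Solving simultaneously: a = 432.5, b = 98.72.

432.50 kg product A, 98.72 kg sulfate of potash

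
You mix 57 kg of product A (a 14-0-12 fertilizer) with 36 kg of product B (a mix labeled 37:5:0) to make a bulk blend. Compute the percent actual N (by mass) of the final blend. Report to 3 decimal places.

22.903% N

Total mass = 57 + 36 = 93 kg.
N mass = 14%×57 + 37%×36 = 21.3 kg.
% N = 21.3 / 93 = 22.9032%.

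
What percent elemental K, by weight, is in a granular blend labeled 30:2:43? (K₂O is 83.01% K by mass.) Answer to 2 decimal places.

35.69% K

%K = 43 × 0.8301 = 35.6943%.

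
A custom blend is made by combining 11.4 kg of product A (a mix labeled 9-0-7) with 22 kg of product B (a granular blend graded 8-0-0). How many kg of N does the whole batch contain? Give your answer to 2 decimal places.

2.79 kg N

N mass = 9%×11.4 + 8%×22 = 2.786 kg.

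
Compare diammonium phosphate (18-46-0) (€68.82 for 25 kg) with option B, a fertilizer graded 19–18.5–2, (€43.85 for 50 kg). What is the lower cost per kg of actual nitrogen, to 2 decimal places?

€4.62 per kg N (option B)

diammonium phosphate: N per bag = 25 × 18% = 4.5 kg; cost = 68.82 / 4.5 = €15.2933/kg N.
option B: N per bag = 50 × 19% = 9.5 kg; cost = 43.85 / 9.5 = €4.6158/kg N.
option B is cheaper.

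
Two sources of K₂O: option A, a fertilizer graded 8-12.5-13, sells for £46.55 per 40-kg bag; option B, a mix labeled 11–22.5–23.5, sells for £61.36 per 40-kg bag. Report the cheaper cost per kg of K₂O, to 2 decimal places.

£6.53 per kg K₂O (option B)

option A: K₂O per bag = 40 × 13% = 5.2 kg; cost = 46.55 / 5.2 = £8.9519/kg K₂O.
option B: K₂O per bag = 40 × 23.5% = 9.4 kg; cost = 61.36 / 9.4 = £6.5277/kg K₂O.
option B is cheaper.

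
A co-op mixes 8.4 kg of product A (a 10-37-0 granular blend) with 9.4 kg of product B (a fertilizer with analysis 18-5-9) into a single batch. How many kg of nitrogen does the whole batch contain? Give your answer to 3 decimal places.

2.532 kg N

N mass = 10%×8.4 + 18%×9.4 = 2.532 kg.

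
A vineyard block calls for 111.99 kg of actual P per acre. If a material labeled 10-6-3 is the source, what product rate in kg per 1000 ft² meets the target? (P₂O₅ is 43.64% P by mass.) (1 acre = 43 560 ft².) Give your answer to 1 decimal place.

As P₂O₅: 111.99 / 0.4364 = 256.622 kg per acre.
Product per acre = 256.622 / 6% = 4277.04 kg.
Convert to per 1000 ft²: 4277.04 × 0.0229568 = 98.1873 kg.

98.2 kg of product per thousand sq ft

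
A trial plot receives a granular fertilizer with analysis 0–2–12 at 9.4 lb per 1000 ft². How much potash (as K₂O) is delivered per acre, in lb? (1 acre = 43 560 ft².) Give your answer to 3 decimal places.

K₂O per 1000 ft² = 9.4 × 12% = 1.128 lb.
Convert to per acre: 1.128 × 43.56 = 49.1357 lb.

49.136 lb K₂O per acre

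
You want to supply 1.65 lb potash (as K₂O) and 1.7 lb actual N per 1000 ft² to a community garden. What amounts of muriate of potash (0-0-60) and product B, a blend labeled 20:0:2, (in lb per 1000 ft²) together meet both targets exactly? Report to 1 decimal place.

2.5 lb muriate of potash, 8.5 lb product B

Let a = lb of muriate of potash, b = lb of product B (per 1000 ft²).
K₂O: 0.6·a + 0.02·b = 1.65
N: 0·a + 0.2·b = 1.7
Solving simultaneously: a = 2.46667, b = 8.5.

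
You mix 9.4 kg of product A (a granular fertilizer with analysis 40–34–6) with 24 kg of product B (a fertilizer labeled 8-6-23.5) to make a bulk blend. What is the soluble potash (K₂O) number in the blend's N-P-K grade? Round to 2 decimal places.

Total mass = 9.4 + 24 = 33.4 kg.
K₂O mass = 6%×9.4 + 23.5%×24 = 6.204 kg.
% K₂O = 6.204 / 33.4 = 18.5749%.

18.57% K₂O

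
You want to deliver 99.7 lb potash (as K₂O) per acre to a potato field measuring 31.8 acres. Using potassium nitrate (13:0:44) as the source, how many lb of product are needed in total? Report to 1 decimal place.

Product per acre = 99.7 / 44% = 226.591 lb.
Total product = 226.591 × 31.8 = 7205.59 lb.

7205.6 lb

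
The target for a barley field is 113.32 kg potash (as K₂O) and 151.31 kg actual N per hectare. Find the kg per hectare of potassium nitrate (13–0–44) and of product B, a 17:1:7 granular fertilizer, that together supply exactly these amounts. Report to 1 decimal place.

Let a = kg of potassium nitrate, b = kg of product B (per hectare).
K₂O: 0.44·a + 0.07·b = 113.32
N: 0.13·a + 0.17·b = 151.31
Solving simultaneously: a = 132.005, b = 789.114.

132.0 kg potassium nitrate, 789.1 kg product B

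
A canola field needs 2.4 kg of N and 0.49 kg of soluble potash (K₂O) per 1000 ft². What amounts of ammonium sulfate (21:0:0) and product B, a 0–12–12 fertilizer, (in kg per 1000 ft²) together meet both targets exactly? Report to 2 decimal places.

11.43 kg ammonium sulfate, 4.08 kg product B

Per-1000 ft² balance (a = ammonium sulfate, b = product B):
N: 0.21·a + 0·b = 2.4
K₂O: 0·a + 0.12·b = 0.49
Solving simultaneously: a = 11.4286, b = 4.08333.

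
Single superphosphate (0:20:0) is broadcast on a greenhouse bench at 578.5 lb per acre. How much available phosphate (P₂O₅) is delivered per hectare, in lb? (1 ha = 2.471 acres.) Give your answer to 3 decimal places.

285.895 lb P₂O₅ per hectare

P₂O₅ per acre = 578.5 × 20% = 115.7 lb.
Convert to per hectare: 115.7 × 2.471 = 285.8947 lb.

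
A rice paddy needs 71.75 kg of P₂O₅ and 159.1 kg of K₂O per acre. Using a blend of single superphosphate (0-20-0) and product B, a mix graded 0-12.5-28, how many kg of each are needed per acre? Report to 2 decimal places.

3.62 kg single superphosphate, 568.21 kg product B

Let a = kg of single superphosphate, b = kg of product B (per acre).
P₂O₅: 0.2·a + 0.125·b = 71.75
K₂O: 0·a + 0.28·b = 159.1
Solving simultaneously: a = 3.61607, b = 568.214.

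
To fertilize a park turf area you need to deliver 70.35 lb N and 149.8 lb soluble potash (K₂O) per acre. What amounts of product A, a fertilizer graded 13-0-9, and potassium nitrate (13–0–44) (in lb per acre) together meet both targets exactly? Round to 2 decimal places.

Let a = lb of product A, b = lb of potassium nitrate (per acre).
N: 0.13·a + 0.13·b = 70.35
K₂O: 0.09·a + 0.44·b = 149.8
Solving simultaneously: a = 252.308, b = 288.846.

252.31 lb product A, 288.85 lb potassium nitrate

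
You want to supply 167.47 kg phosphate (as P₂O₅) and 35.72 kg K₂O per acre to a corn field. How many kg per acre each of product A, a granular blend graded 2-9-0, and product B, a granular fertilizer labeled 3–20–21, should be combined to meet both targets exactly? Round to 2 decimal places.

Let a = kg of product A, b = kg of product B (per acre).
P₂O₅: 0.09·a + 0.2·b = 167.47
K₂O: 0·a + 0.21·b = 35.72
Solving simultaneously: a = 1482.788, b = 170.095.

1482.79 kg product A, 170.10 kg product B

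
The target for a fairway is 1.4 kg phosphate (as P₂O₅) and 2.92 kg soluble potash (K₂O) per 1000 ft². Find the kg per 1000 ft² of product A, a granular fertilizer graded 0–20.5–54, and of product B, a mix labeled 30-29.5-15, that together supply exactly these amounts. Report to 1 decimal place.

Per-1000 ft² balance (a = product A, b = product B):
P₂O₅: 0.205·a + 0.295·b = 1.4
K₂O: 0.54·a + 0.15·b = 2.92
Eliminate a: (row1) − 0.205/0.54·(row2) → 0.238056·b = 0.291481, so b = 1.22443.
Back-substitute: a = (1.4 − 0.295·1.22443) / 0.205 = 5.06729.

5.1 kg product A, 1.2 kg product B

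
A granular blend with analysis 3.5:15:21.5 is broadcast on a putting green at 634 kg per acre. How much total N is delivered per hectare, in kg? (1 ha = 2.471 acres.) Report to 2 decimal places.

54.83 kg N per hectare

nitrogen per acre = 634 × 3.5% = 22.19 kg.
Convert to per hectare: 22.19 × 2.471 = 54.8315 kg.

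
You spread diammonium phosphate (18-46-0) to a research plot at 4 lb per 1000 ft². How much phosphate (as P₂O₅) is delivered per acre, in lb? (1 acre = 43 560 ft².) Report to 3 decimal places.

80.150 lb P₂O₅ per acre

P₂O₅ per 1000 ft² = 4 × 46% = 1.84 lb.
Convert to per acre: 1.84 × 43.56 = 80.1504 lb.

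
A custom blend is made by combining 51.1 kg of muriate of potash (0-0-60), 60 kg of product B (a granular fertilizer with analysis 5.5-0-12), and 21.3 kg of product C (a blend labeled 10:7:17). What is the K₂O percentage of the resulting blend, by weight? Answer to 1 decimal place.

Total mass = 51.1 + 60 + 21.3 = 132.4 kg.
K₂O mass = 60%×51.1 + 12%×60 + 17%×21.3 = 41.481 kg.
% K₂O = 41.481 / 132.4 = 31.3301%.

31.3% K₂O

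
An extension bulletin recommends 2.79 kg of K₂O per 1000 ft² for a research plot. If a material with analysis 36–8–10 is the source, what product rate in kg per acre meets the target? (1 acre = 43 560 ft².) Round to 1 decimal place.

1215.3 kg of product per acre

Product per 1000 ft² = 2.79 / 10% = 27.9 kg.
Convert to per acre: 27.9 × 43.56 = 1215.32 kg.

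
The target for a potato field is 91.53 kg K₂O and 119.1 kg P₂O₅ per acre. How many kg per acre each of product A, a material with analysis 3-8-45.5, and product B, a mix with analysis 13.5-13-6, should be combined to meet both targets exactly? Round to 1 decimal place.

87.4 kg product A, 862.3 kg product B

Per-acre balance (a = product A, b = product B):
K₂O: 0.455·a + 0.06·b = 91.53
P₂O₅: 0.08·a + 0.13·b = 119.1
Eliminate b: (row1) − 0.06/0.13·(row2) → 0.418077·a = 36.5608, so a = 87.4499.
Then b = (119.1 − 0.08·87.4499) / 0.13 = 862.339.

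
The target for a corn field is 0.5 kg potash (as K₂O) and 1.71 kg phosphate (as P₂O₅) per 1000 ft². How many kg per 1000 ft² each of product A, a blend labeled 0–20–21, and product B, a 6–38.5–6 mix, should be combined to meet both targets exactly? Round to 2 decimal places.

1.31 kg product A, 3.76 kg product B

With a, b = kg per 1000 ft² of product A and product B:
K₂O: 0.21·a + 0.06·b = 0.5
P₂O₅: 0.2·a + 0.385·b = 1.71
Solving simultaneously: a = 1.30574, b = 3.76325.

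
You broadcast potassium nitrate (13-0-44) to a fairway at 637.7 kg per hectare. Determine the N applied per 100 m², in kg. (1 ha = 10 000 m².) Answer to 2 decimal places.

nitrogen per hectare = 637.7 × 13% = 82.901 kg.
Convert to per 100 m²: 82.901 × 0.01 = 0.82901 kg.

0.83 kg N per hundred sq m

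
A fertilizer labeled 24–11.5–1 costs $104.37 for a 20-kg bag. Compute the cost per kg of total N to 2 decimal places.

N in bag = 20 × 24% = 4.8 kg.
Cost per kg N = $104.37 / 4.8 = $21.7438.

$21.74 per kg N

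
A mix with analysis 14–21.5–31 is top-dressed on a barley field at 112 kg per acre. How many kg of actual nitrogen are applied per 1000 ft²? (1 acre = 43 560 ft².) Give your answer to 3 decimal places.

nitrogen per acre = 112 × 14% = 15.68 kg.
Convert to per 1000 ft²: 15.68 × 0.0229568 = 0.359963 kg.

0.360 kg N per thousand sq ft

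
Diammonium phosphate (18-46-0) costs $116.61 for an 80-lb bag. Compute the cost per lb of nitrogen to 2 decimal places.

N in bag = 80 × 18% = 14.4 lb.
Cost per lb N = $116.61 / 14.4 = $8.0979.

$8.10 per lb N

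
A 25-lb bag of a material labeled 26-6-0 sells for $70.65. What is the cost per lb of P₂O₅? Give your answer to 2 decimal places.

$47.10 per lb P₂O₅

P₂O₅ in bag = 25 × 6% = 1.5 lb.
Cost per lb P₂O₅ = $70.65 / 1.5 = $47.1000.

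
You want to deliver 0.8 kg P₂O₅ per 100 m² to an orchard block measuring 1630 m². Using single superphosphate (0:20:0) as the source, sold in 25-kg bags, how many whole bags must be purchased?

Product per 100 m² = 0.8 / 20% = 4 kg.
Total product = 4 × 1630 / 100 = 65.2 kg.
Bags = ⌈65.2 / 25⌉ = 3.

3 bags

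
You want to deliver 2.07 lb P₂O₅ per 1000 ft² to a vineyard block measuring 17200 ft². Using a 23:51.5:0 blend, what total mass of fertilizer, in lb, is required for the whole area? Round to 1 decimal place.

69.1 lb

Product per 1000 ft² = 2.07 / 51.5% = 4.01942 lb.
Total product = 4.01942 × 17200 / 1000 = 69.134 lb.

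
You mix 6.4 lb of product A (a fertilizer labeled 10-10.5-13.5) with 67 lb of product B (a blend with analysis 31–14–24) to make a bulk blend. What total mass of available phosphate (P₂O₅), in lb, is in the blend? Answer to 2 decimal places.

10.05 lb P₂O₅

P₂O₅ mass = 10.5%×6.4 + 14%×67 = 10.052 lb.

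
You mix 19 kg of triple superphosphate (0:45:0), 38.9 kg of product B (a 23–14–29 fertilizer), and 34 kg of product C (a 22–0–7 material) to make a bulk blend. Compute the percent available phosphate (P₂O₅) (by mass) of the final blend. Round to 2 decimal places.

Total mass = 19 + 38.9 + 34 = 91.9 kg.
P₂O₅ mass = 45%×19 + 14%×38.9 + 0%×34 = 13.996 kg.
% P₂O₅ = 13.996 / 91.9 = 15.2296%.

15.23% P₂O₅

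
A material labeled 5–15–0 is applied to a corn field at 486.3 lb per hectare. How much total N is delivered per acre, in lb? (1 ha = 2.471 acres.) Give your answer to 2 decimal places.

nitrogen per hectare = 486.3 × 5% = 24.315 lb.
Convert to per acre: 24.315 × 0.404694 = 9.84015 lb.

9.84 lb N per acre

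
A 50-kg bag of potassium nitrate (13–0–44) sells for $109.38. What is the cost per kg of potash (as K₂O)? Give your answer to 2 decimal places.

K₂O in bag = 50 × 44% = 22 kg.
Cost per kg K₂O = $109.38 / 22 = $4.9718.

$4.97 per kg K₂O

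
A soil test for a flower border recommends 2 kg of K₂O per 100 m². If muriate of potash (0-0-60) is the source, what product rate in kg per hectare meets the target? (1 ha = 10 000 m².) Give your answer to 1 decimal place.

333.3 kg of product per hectare

Product per 100 m² = 2 / 60% = 3.33333 kg.
Convert to per hectare: 3.33333 × 100 = 333.333 kg.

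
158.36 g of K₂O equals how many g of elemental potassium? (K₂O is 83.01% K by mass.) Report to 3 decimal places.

131.455 g K

K = 158.36 × 0.8301 = 131.4546 g.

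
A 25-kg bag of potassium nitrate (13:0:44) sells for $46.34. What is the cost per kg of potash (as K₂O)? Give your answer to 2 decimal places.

$4.21 per kg K₂O

K₂O in bag = 25 × 44% = 11 kg.
Cost per kg K₂O = $46.34 / 11 = $4.2127.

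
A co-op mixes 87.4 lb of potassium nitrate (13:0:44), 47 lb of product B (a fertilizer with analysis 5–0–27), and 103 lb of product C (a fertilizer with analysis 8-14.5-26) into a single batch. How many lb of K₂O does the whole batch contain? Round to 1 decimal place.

77.9 lb K₂O

K₂O mass = 44%×87.4 + 27%×47 + 26%×103 = 77.926 lb.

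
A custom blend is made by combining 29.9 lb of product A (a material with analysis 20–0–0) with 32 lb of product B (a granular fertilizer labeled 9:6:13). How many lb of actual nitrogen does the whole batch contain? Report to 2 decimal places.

N mass = 20%×29.9 + 9%×32 = 8.86 lb.

8.86 lb N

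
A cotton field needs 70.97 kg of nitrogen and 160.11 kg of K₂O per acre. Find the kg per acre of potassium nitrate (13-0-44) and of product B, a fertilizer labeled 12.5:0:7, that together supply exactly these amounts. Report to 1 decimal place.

Let a = kg of potassium nitrate, b = kg of product B (per acre).
N: 0.13·a + 0.125·b = 70.97
K₂O: 0.44·a + 0.07·b = 160.11
Eliminate a: (row1) − 0.13/0.44·(row2) → 0.104318·b = 23.6648, so b = 226.852.
Back-substitute: a = (70.97 − 0.125·226.852) / 0.13 = 327.796.

327.8 kg potassium nitrate, 226.9 kg product B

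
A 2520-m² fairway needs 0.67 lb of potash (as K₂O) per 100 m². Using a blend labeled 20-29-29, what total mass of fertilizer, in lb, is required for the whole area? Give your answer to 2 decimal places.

58.22 lb

Product per 100 m² = 0.67 / 29% = 2.31034 lb.
Total product = 2.31034 × 2520 / 100 = 58.2207 lb.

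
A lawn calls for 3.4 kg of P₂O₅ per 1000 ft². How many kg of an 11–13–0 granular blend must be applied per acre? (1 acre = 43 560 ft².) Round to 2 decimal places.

Product per 1000 ft² = 3.4 / 13% = 26.1538 kg.
Convert to per acre: 26.1538 × 43.56 = 1139.262 kg.

1139.26 kg of product per acre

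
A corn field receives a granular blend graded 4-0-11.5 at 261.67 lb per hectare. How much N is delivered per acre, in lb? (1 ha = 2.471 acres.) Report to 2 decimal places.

nitrogen per hectare = 261.67 × 4% = 10.4668 lb.
Convert to per acre: 10.4668 × 0.404694 = 4.23586 lb.

4.24 lb N per acre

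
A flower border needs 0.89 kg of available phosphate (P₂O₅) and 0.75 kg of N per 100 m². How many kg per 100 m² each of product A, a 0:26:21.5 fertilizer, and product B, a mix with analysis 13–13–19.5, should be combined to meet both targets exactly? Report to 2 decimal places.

0.54 kg product A, 5.77 kg product B

Per-100 m² balance (a = product A, b = product B):
P₂O₅: 0.26·a + 0.13·b = 0.89
N: 0·a + 0.13·b = 0.75
Solving simultaneously: a = 0.538462, b = 5.76923.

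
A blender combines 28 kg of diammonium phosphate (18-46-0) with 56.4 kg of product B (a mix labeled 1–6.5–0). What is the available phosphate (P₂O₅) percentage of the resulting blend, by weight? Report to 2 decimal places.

Total mass = 28 + 56.4 = 84.4 kg.
P₂O₅ mass = 46%×28 + 6.5%×56.4 = 16.546 kg.
% P₂O₅ = 16.546 / 84.4 = 19.6043%.

19.60% P₂O₅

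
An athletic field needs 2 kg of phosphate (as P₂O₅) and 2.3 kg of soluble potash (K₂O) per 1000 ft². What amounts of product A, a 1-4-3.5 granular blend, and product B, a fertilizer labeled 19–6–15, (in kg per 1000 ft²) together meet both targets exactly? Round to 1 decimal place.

With a, b = kg per 1000 ft² of product A and product B:
P₂O₅: 0.04·a + 0.06·b = 2
K₂O: 0.035·a + 0.15·b = 2.3
Solving simultaneously: a = 41.5385, b = 5.64103.

41.5 kg product A, 5.6 kg product B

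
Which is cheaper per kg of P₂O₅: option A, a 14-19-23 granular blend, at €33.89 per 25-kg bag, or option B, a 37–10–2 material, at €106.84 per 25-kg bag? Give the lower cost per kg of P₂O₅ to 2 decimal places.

option A: P₂O₅ per bag = 25 × 19% = 4.75 kg; cost = 33.89 / 4.75 = €7.1347/kg P₂O₅.
option B: P₂O₅ per bag = 25 × 10% = 2.5 kg; cost = 106.84 / 2.5 = €42.7360/kg P₂O₅.
option A is cheaper.

€7.13 per kg P₂O₅ (option A)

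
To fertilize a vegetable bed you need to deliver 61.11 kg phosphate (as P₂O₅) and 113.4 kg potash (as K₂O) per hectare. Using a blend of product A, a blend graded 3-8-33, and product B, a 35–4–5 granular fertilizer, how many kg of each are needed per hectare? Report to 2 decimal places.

160.92 kg product A, 1205.90 kg product B

Per-hectare balance (a = product A, b = product B):
P₂O₅: 0.08·a + 0.04·b = 61.11
K₂O: 0.33·a + 0.05·b = 113.4
Eliminate a: (row1) − 0.08/0.33·(row2) → 0.0278788·b = 33.6191, so b = 1205.902.
Back-substitute: a = (61.11 − 0.04·1205.902) / 0.08 = 160.924.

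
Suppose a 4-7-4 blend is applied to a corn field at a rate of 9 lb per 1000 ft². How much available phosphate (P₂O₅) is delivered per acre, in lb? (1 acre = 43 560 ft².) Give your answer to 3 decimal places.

P₂O₅ per 1000 ft² = 9 × 7% = 0.63 lb.
Convert to per acre: 0.63 × 43.56 = 27.4428 lb.

27.443 lb P₂O₅ per acre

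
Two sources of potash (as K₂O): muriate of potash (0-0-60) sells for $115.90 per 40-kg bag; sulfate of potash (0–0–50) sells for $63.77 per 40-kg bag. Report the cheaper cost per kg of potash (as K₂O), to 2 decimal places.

$3.19 per kg K₂O (sulfate of potash)

muriate of potash: K₂O per bag = 40 × 60% = 24 kg; cost = 115.90 / 24 = $4.8292/kg K₂O.
sulfate of potash: K₂O per bag = 40 × 50% = 20 kg; cost = 63.77 / 20 = $3.1885/kg K₂O.
sulfate of potash is cheaper.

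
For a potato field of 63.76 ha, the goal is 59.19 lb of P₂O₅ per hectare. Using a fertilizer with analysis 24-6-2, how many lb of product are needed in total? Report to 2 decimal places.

62899.24 lb

Product per hectare = 59.19 / 6% = 986.5 lb.
Total product = 986.5 × 63.76 = 62899.24 lb.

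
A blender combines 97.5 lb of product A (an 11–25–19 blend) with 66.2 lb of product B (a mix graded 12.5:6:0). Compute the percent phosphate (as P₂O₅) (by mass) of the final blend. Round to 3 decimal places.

Total mass = 97.5 + 66.2 = 163.7 lb.
P₂O₅ mass = 25%×97.5 + 6%×66.2 = 28.347 lb.
% P₂O₅ = 28.347 / 163.7 = 17.3164%.

17.316% P₂O₅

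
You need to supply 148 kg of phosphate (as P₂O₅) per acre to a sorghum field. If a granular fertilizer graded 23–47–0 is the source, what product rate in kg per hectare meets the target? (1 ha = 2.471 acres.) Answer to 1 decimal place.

778.1 kg of product per hectare

Product per acre = 148 / 47% = 314.894 kg.
Convert to per hectare: 314.894 × 2.471 = 778.102 kg.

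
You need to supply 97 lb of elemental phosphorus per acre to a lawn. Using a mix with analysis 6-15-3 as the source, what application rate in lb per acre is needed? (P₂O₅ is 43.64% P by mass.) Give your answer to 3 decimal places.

1481.821 lb of product per acre

As P₂O₅: 97 / 0.4364 = 222.273 lb per acre.
Product per acre = 222.273 / 15% = 1481.82096 lb.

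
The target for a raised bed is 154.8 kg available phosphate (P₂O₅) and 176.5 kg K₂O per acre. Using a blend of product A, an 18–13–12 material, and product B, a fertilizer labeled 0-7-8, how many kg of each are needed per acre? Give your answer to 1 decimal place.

14.5 kg product A, 2184.5 kg product B

With a, b = kg per acre of product A and product B:
P₂O₅: 0.13·a + 0.07·b = 154.8
K₂O: 0.12·a + 0.08·b = 176.5
From row1: a = (154.8 − 0.07·b) / 0.13.
Into row2: 0.12·(154.8 − 0.07·b)/0.13 + 0.08·b = 176.5 → b = 2184.5, a = 14.5.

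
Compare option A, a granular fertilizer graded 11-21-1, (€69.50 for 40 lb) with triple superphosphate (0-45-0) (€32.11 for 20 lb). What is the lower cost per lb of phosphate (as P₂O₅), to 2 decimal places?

option A: P₂O₅ per bag = 40 × 21% = 8.4 lb; cost = 69.50 / 8.4 = €8.2738/lb P₂O₅.
triple superphosphate: P₂O₅ per bag = 20 × 45% = 9 lb; cost = 32.11 / 9 = €3.5678/lb P₂O₅.
triple superphosphate is cheaper.

€3.57 per lb P₂O₅ (triple superphosphate)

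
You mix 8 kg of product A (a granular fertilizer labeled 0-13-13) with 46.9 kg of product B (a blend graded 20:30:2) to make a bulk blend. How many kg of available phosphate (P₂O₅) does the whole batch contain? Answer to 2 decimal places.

15.11 kg P₂O₅

P₂O₅ mass = 13%×8 + 30%×46.9 = 15.11 kg.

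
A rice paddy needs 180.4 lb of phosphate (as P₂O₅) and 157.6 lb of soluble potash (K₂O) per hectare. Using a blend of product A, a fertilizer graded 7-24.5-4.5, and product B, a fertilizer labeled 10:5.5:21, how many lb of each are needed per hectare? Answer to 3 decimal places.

Per-hectare balance (a = product A, b = product B):
P₂O₅: 0.245·a + 0.055·b = 180.4
K₂O: 0.045·a + 0.21·b = 157.6
From row1: a = (180.4 − 0.055·b) / 0.245.
Into row2: 0.045·(180.4 − 0.055·b)/0.245 + 0.21·b = 157.6 → b = 622.6442, a = 596.5493.

596.549 lb product A, 622.644 lb product B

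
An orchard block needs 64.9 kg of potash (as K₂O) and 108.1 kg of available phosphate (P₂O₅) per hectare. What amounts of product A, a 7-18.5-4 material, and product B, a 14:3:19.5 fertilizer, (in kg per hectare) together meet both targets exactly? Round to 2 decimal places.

548.60 kg product A, 220.29 kg product B

Let a = kg of product A, b = kg of product B (per hectare).
K₂O: 0.04·a + 0.195·b = 64.9
P₂O₅: 0.185·a + 0.03·b = 108.1
Eliminate b: (row1) − 0.195/0.03·(row2) → -1.1625·a = -637.75, so a = 548.602.
Then b = (108.1 − 0.185·548.602) / 0.03 = 220.287.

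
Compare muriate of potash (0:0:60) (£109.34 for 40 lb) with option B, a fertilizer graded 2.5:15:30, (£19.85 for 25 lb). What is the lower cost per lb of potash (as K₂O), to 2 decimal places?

muriate of potash: K₂O per bag = 40 × 60% = 24 lb; cost = 109.34 / 24 = £4.5558/lb K₂O.
option B: K₂O per bag = 25 × 30% = 7.5 lb; cost = 19.85 / 7.5 = £2.6467/lb K₂O.
option B is cheaper.

£2.65 per lb K₂O (option B)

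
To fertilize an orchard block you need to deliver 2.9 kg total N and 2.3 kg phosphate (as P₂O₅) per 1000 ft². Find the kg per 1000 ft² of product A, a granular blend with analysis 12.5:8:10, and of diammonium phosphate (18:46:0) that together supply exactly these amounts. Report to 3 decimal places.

Per-1000 ft² balance (a = product A, b = diammonium phosphate):
N: 0.125·a + 0.18·b = 2.9
P₂O₅: 0.08·a + 0.46·b = 2.3
Eliminate a: (row1) − 0.125/0.08·(row2) → -0.53875·b = -0.69375, so b = 1.2877.
Back-substitute: a = (2.9 − 0.18·1.2877) / 0.125 = 21.3457.

21.346 kg product A, 1.288 kg diammonium phosphate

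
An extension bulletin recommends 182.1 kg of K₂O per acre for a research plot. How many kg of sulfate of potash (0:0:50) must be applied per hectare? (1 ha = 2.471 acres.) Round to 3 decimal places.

Product per acre = 182.1 / 50% = 364.2 kg.
Convert to per hectare: 364.2 × 2.471 = 899.9382 kg.

899.938 kg of product per hectare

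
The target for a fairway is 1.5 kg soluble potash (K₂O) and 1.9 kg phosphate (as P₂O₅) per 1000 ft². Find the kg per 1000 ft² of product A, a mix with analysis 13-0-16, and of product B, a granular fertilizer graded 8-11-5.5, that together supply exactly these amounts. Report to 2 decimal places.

3.44 kg product A, 17.27 kg product B

With a, b = kg per 1000 ft² of product A and product B:
K₂O: 0.16·a + 0.055·b = 1.5
P₂O₅: 0·a + 0.11·b = 1.9
Solving simultaneously: a = 3.4375, b = 17.2727.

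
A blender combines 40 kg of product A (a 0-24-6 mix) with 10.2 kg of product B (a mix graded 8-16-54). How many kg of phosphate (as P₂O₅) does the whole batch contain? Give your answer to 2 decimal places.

P₂O₅ mass = 24%×40 + 16%×10.2 = 11.232 kg.

11.23 kg P₂O₅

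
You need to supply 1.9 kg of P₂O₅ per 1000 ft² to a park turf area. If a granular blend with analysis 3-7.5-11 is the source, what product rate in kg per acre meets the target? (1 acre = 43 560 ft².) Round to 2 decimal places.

1103.52 kg of product per acre

Product per 1000 ft² = 1.9 / 7.5% = 25.3333 kg.
Convert to per acre: 25.3333 × 43.56 = 1103.52 kg.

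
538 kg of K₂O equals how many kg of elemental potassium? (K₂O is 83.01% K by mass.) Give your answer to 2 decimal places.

446.59 kg K

K = 538 × 0.8301 = 446.594 kg.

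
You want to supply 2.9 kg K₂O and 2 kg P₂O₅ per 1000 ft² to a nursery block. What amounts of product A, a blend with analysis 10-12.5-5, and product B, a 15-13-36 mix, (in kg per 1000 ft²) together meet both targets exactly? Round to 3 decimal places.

Let a = kg of product A, b = kg of product B (per 1000 ft²).
K₂O: 0.05·a + 0.36·b = 2.9
P₂O₅: 0.125·a + 0.13·b = 2
Solving simultaneously: a = 8.90909, b = 6.81818.

8.909 kg product A, 6.818 kg product B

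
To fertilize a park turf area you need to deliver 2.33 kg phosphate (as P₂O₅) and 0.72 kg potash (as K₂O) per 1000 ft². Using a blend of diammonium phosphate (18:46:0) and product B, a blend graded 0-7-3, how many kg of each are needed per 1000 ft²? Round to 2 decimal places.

With a, b = kg per 1000 ft² of diammonium phosphate and product B:
P₂O₅: 0.46·a + 0.07·b = 2.33
K₂O: 0·a + 0.03·b = 0.72
Solving simultaneously: a = 1.41304, b = 24.

1.41 kg diammonium phosphate, 24.00 kg product B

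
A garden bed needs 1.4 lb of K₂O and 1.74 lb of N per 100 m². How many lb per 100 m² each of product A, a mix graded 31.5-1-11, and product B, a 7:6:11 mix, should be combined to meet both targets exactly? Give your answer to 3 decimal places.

3.466 lb product A, 9.262 lb product B

With a, b = lb per 100 m² of product A and product B:
K₂O: 0.11·a + 0.11·b = 1.4
N: 0.315·a + 0.07·b = 1.74
From row1: a = (1.4 − 0.11·b) / 0.11.
Into row2: 0.315·(1.4 − 0.11·b)/0.11 + 0.07·b = 1.74 → b = 9.2616, a = 3.46568.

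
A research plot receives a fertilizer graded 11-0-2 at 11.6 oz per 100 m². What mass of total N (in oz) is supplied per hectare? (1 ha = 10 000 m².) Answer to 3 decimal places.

127.600 oz N per hectare

nitrogen per 100 m² = 11.6 × 11% = 1.276 oz.
Convert to per hectare: 1.276 × 100 = 127.6 oz.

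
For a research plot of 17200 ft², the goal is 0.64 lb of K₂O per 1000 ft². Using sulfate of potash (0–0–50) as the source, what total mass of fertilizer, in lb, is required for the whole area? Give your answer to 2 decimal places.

22.02 lb

Product per 1000 ft² = 0.64 / 50% = 1.28 lb.
Total product = 1.28 × 17200 / 1000 = 22.016 lb.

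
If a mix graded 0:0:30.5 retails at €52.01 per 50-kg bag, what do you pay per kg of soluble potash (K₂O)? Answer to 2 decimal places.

K₂O in bag = 50 × 30.5% = 15.25 kg.
Cost per kg K₂O = €52.01 / 15.25 = €3.4105.

€3.41 per kg K₂O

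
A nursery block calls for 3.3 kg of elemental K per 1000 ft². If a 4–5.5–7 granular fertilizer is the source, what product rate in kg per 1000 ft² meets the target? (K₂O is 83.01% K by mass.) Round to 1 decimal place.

56.8 kg of product per thousand sq ft

As K₂O: 3.3 / 0.8301 = 3.97542 kg per 1000 ft².
Product per 1000 ft² = 3.97542 / 7% = 56.7918 kg.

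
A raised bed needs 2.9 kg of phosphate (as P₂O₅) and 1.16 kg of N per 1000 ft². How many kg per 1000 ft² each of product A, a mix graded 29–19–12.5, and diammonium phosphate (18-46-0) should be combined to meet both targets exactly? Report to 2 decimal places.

0.12 kg product A, 6.26 kg diammonium phosphate

Let a = kg of product A, b = kg of diammonium phosphate (per 1000 ft²).
P₂O₅: 0.19·a + 0.46·b = 2.9
N: 0.29·a + 0.18·b = 1.16
Solving simultaneously: a = 0.116935, b = 6.25605.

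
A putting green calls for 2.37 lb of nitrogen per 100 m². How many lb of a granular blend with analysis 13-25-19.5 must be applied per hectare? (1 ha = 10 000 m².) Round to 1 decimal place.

1823.1 lb of product per hectare

Product per 100 m² = 2.37 / 13% = 18.2308 lb.
Convert to per hectare: 18.2308 × 100 = 1823.08 lb.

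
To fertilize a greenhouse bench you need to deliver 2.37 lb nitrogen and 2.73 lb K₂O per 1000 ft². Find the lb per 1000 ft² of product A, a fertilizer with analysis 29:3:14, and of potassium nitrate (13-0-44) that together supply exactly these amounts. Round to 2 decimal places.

6.29 lb product A, 4.20 lb potassium nitrate

With a, b = lb per 1000 ft² of product A and potassium nitrate:
N: 0.29·a + 0.13·b = 2.37
K₂O: 0.14·a + 0.44·b = 2.73
Solving simultaneously: a = 6.28793, b = 4.20384.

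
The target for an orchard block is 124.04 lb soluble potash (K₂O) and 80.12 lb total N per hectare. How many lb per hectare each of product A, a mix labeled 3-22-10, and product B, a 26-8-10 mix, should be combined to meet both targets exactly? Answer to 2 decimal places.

Per-hectare balance (a = product A, b = product B):
K₂O: 0.1·a + 0.1·b = 124.04
N: 0.03·a + 0.26·b = 80.12
Solving simultaneously: a = 1053.843, b = 186.557.

1053.84 lb product A, 186.56 lb product B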